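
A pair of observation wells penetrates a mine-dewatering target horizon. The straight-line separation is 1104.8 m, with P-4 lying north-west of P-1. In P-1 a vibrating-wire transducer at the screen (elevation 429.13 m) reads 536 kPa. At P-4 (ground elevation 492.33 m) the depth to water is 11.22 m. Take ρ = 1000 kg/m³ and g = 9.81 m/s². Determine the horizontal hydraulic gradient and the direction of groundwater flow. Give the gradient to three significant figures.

Pressure head at P-1: ψ = P/(ρg) = 536×1000 / (1000 × 9.81) = 54.64 m.
Total head at P-1: h = z + ψ = 429.13 + 54.64 = 483.77 m.
Total head at P-4: h = 492.33 − 11.22 = 481.11 m.
Head difference: h(P-1) − h(P-4) = 483.77 − 481.11 = 2.66 m.
Hydraulic gradient: i = |Δh| / L = 2.66 / 1104.8 = 0.00241.
Flow is from higher to lower head: from P-1 toward P-4, i.e. toward the north-west.

i ≈ 0.00241; groundwater flows toward the north-west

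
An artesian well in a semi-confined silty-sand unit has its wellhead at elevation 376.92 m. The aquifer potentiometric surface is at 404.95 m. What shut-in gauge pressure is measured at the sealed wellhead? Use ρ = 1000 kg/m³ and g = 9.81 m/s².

Head above the cap: Δh = 404.95 − 376.92 = 28.03 m.
P = ρgΔh = 1000 × 9.81 × 28.03 = 274974 Pa ≈ 275 kPa.

P ≈ 275 kPa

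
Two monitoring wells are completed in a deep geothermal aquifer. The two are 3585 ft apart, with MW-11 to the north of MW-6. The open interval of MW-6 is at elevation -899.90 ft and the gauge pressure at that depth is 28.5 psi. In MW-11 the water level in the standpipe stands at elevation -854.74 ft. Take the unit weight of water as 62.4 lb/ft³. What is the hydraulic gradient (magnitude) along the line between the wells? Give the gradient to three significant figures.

Pressure head at MW-6: ψ = 144·P/γ = 144 × 28.5 / 62.4 = 65.77 ft.
Total head at MW-6: h = z + ψ = -899.90 + 65.77 = -834.13 ft.
Total head at MW-11: h = -854.74 ft (water level in the piezometer is the total head).
Head difference: h(MW-6) − h(MW-11) = -834.13 − (-854.74) = 20.61 ft.
Hydraulic gradient: i = |Δh| / L = 20.61 / 3585 = 0.00575.

i ≈ 0.00575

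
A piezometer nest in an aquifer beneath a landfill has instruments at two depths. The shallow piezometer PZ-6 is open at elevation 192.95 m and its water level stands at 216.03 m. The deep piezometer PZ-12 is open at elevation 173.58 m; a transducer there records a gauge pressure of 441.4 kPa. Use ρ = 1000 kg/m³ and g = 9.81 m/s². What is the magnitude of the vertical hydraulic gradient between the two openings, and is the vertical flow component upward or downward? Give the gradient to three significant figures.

|i_v| ≈ 0.131; vertical flow is upward

Total head at PZ-6: h = 216.03 m (water level in the standpipe).
Pressure head at PZ-12: ψ = P/(ρg) = 441.4×1000 / (1000 × 9.81) = 44.99 m.
Total head at PZ-12: h = z + ψ = 173.58 + 44.99 = 218.57 m.
Δh = h(PZ-6) − h(PZ-12) = 216.03 − 218.57 = -2.54 m.
Vertical separation Δz = 192.95 − 173.58 = 19.37 m.
|i_v| = |Δh| / Δz = 2.54 / 19.37 = 0.131.
Head is higher in the deep piezometer, so vertical flow is upward (discharge condition).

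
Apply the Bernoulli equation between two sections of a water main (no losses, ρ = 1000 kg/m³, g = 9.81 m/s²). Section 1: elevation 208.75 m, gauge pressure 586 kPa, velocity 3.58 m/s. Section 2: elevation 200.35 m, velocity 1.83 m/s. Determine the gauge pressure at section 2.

P₂ ≈ 673 kPa

Pressure head at 1: ψ₁ = P₁/(ρg) = 586×1000 / (1000 × 9.81) = 59.73 m.
Velocity heads: v₁²/2g = 3.58²/19.62 = 0.653 m; v₂²/2g = 1.83²/19.62 = 0.171 m.
Total head H = z₁ + ψ₁ + v₁²/2g = 208.75 + 59.73 + 0.653 = 269.13 m.
ψ₂ = H − z₂ − v₂²/2g = 269.13 − 200.35 − 0.171 = 68.61 m.
P₂ = ρgψ₂ = 1000 × 9.81 × 68.61 ≈ 673 kPa.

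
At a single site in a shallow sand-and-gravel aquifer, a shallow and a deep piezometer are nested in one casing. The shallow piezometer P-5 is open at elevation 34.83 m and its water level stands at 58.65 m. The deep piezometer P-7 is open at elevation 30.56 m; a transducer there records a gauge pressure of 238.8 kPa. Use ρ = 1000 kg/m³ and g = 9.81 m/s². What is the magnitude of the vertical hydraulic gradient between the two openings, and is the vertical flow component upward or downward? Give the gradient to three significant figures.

|i_v| ≈ 0.878; vertical flow is downward

Total head at P-5: h = 58.65 m (water level in the standpipe).
Pressure head at P-7: ψ = P/(ρg) = 238.8×1000 / (1000 × 9.81) = 24.34 m.
Total head at P-7: h = z + ψ = 30.56 + 24.34 = 54.90 m.
Δh = h(P-5) − h(P-7) = 58.65 − 54.90 = 3.75 m.
Vertical separation Δz = 34.83 − 30.56 = 4.27 m.
|i_v| = |Δh| / Δz = 3.75 / 4.27 = 0.878.
Head is higher in the shallow piezometer, so vertical flow is downward (recharge condition).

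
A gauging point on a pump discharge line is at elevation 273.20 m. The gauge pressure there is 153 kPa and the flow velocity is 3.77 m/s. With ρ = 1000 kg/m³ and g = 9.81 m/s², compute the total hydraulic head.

Pressure head ψ = P/(ρg) = 153×1000 / (1000 × 9.81) = 15.60 m.
Velocity head = v²/(2g) = 3.77² / (2 × 9.81) = 0.724 m.
h = z + ψ + v²/(2g) = 273.20 + 15.60 + 0.724 = 289.52 m.

h ≈ 289.52 m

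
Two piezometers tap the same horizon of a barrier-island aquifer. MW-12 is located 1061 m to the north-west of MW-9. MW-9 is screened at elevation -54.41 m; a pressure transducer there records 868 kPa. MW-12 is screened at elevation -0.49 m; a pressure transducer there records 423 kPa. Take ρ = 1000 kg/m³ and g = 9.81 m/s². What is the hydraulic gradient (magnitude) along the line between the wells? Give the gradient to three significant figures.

Pressure head at MW-9: ψ = P/(ρg) = 868×1000 / (1000 × 9.81) = 88.48 m.
Total head at MW-9: h = z + ψ = -54.41 + 88.48 = 34.07 m.
Pressure head at MW-12: ψ = P/(ρg) = 423×1000 / (1000 × 9.81) = 43.12 m.
Total head at MW-12: h = z + ψ = -0.49 + 43.12 = 42.63 m.
Head difference: h(MW-9) − h(MW-12) = 34.07 − 42.63 = -8.56 m.
Hydraulic gradient: i = |Δh| / L = 8.56 / 1061 = 0.00807.

i ≈ 0.00807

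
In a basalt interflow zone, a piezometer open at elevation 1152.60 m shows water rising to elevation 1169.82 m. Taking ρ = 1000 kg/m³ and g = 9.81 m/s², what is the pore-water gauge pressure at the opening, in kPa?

P ≈ 169 kPa

Pressure head ψ = h − z = 1169.82 − 1152.60 = 17.22 m.
P = ρgψ = 1000 × 9.81 × 17.22 = 168928 Pa ≈ 169 kPa.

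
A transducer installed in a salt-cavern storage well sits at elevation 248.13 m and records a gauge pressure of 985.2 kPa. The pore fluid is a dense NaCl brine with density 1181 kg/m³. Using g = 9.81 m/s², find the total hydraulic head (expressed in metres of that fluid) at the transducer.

h ≈ 333.17 m

ψ = P/(ρg) = 985.2×1000 / (1181 × 9.81) = 85.04 m.
h = z + ψ = 248.13 + 85.04 = 333.17 m.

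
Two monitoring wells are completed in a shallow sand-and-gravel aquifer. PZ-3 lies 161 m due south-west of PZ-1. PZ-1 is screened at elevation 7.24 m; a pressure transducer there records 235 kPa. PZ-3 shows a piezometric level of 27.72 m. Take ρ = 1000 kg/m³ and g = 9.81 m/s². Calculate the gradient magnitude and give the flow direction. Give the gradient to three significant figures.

i ≈ 0.0216; groundwater flows toward the south-west

Pressure head at PZ-1: ψ = P/(ρg) = 235×1000 / (1000 × 9.81) = 23.96 m.
Total head at PZ-1: h = z + ψ = 7.24 + 23.96 = 31.20 m.
Total head at PZ-3: h = 27.72 m (water level in the piezometer is the total head).
Head difference: h(PZ-1) − h(PZ-3) = 31.20 − 27.72 = 3.48 m.
Hydraulic gradient: i = |Δh| / L = 3.48 / 161 = 0.0216.
Flow is from higher to lower head: from PZ-1 toward PZ-3, i.e. toward the south-west.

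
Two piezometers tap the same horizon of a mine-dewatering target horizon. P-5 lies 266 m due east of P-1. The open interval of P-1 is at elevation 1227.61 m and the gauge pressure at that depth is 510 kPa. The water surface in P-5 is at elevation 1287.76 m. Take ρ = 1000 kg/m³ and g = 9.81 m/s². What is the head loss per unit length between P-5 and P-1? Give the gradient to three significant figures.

Pressure head at P-1: ψ = P/(ρg) = 510×1000 / (1000 × 9.81) = 51.99 m.
Total head at P-1: h = z + ψ = 1227.61 + 51.99 = 1279.60 m.
Total head at P-5: h = 1287.76 m (water level in the piezometer is the total head).
Head difference: h(P-1) − h(P-5) = 1279.60 − 1287.76 = -8.16 m.
Hydraulic gradient: i = |Δh| / L = 8.16 / 266 = 0.0307.

i ≈ 0.0307 m/m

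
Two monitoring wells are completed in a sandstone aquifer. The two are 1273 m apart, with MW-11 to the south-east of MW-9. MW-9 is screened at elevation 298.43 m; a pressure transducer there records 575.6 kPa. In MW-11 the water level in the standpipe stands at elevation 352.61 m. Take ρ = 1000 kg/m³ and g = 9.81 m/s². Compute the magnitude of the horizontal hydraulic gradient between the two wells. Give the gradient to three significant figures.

i ≈ 0.00353

Pressure head at MW-9: ψ = P/(ρg) = 575.6×1000 / (1000 × 9.81) = 58.67 m.
Total head at MW-9: h = z + ψ = 298.43 + 58.67 = 357.10 m.
Total head at MW-11: h = 352.61 m (water level in the piezometer is the total head).
Head difference: h(MW-9) − h(MW-11) = 357.10 − 352.61 = 4.49 m.
Hydraulic gradient: i = |Δh| / L = 4.49 / 1273 = 0.00353.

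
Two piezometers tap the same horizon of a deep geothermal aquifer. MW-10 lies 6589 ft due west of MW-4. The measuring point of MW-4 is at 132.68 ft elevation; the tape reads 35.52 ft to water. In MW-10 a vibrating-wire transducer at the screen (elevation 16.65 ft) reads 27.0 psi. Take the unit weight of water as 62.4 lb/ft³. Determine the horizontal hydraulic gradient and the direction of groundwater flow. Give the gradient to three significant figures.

Total head at MW-4: h = 132.68 − 35.52 = 97.16 ft.
Pressure head at MW-10: ψ = 144·P/γ = 144 × 27.0 / 62.4 = 62.31 ft.
Total head at MW-10: h = z + ψ = 16.65 + 62.31 = 78.96 ft.
Head difference: h(MW-4) − h(MW-10) = 97.16 − 78.96 = 18.20 ft.
Hydraulic gradient: i = |Δh| / L = 18.20 / 6589 = 0.00276.
Flow is from higher to lower head: from MW-4 toward MW-10, i.e. toward the west.

i ≈ 0.00276; groundwater flows toward the west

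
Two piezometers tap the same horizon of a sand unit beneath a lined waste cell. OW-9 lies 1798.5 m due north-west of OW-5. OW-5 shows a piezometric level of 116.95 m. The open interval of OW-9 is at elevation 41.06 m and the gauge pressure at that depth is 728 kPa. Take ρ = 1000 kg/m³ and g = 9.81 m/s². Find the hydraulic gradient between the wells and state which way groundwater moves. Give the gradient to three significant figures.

Total head at OW-5: h = 116.95 m (water level in the piezometer is the total head).
Pressure head at OW-9: ψ = P/(ρg) = 728×1000 / (1000 × 9.81) = 74.21 m.
Total head at OW-9: h = z + ψ = 41.06 + 74.21 = 115.27 m.
Head difference: h(OW-5) − h(OW-9) = 116.95 − 115.27 = 1.68 m.
Hydraulic gradient: i = |Δh| / L = 1.68 / 1798.5 = 0.000934.
Flow is from higher to lower head: from OW-5 toward OW-9, i.e. toward the north-west.

i ≈ 0.000934; groundwater flows toward the north-west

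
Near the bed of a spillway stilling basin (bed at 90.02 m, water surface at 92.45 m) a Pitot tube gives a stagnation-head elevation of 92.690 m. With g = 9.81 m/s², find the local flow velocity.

Near the bed, under hydrostatic conditions, the piezometric head (z + ψ) equals the free-surface elevation, 92.45 m.
Velocity head = total − piezometric = 92.690 − 92.45 = 0.240 m.
v = √(2g·h_v) = √(2 × 9.81 × 0.240) = 2.17 m/s.

v ≈ 2.17 m/s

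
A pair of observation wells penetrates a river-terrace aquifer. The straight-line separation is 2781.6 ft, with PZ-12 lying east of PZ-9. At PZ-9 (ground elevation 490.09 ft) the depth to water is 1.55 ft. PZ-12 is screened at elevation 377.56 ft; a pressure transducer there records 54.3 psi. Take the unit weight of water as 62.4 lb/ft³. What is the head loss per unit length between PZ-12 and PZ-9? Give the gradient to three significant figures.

Total head at PZ-9: h = 490.09 − 1.55 = 488.54 ft.
Pressure head at PZ-12: ψ = 144·P/γ = 144 × 54.3 / 62.4 = 125.31 ft.
Total head at PZ-12: h = z + ψ = 377.56 + 125.31 = 502.87 ft.
Head difference: h(PZ-9) − h(PZ-12) = 488.54 − 502.87 = -14.33 ft.
Hydraulic gradient: i = |Δh| / L = 14.33 / 2781.6 = 0.00515.

i ≈ 0.00515 ft/ft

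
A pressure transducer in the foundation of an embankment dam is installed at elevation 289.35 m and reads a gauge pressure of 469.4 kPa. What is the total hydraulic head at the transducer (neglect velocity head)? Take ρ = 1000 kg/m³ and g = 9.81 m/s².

h ≈ 337.20 m

ψ = P/(ρg) = 469.4×1000 / (1000 × 9.81) = 47.85 m.
h = z + ψ = 289.35 + 47.85 = 337.20 m.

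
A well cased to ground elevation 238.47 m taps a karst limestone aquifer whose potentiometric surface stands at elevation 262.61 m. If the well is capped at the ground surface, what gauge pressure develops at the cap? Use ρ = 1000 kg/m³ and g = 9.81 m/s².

Head above the cap: Δh = 262.61 − 238.47 = 24.14 m.
P = ρgΔh = 1000 × 9.81 × 24.14 = 236813 Pa ≈ 237 kPa.

P ≈ 237 kPa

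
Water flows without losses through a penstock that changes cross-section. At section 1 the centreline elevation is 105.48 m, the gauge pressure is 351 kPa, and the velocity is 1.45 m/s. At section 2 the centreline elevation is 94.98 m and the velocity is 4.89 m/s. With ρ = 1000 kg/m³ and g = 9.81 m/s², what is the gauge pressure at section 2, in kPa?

P₂ ≈ 443 kPa

Pressure head at 1: ψ₁ = P₁/(ρg) = 351×1000 / (1000 × 9.81) = 35.78 m.
Velocity heads: v₁²/2g = 1.45²/19.62 = 0.107 m; v₂²/2g = 4.89²/19.62 = 1.219 m.
Total head H = z₁ + ψ₁ + v₁²/2g = 105.48 + 35.78 + 0.107 = 141.37 m.
ψ₂ = H − z₂ − v₂²/2g = 141.37 − 94.98 − 1.219 = 45.17 m.
P₂ = ρgψ₂ = 1000 × 9.81 × 45.17 ≈ 443 kPa.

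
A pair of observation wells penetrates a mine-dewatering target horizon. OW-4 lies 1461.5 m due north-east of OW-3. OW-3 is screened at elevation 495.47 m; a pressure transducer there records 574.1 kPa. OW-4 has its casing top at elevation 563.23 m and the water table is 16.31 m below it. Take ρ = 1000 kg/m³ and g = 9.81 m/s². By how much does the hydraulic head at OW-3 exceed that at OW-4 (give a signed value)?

Pressure head at OW-3: ψ = P/(ρg) = 574.1×1000 / (1000 × 9.81) = 58.52 m.
Total head at OW-3: h = z + ψ = 495.47 + 58.52 = 553.99 m.
Total head at OW-4: h = 563.23 − 16.31 = 546.92 m.
Head difference: h(OW-3) − h(OW-4) = 553.99 − 546.92 = 7.07 m.

Δh ≈ 7.07 m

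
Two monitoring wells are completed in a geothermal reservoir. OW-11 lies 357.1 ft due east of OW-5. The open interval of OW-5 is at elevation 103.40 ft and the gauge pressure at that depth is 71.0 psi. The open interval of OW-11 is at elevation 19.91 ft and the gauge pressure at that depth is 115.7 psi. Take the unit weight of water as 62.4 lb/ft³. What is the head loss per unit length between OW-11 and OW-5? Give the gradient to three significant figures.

Pressure head at OW-5: ψ = 144·P/γ = 144 × 71.0 / 62.4 = 163.85 ft.
Total head at OW-5: h = z + ψ = 103.40 + 163.85 = 267.25 ft.
Pressure head at OW-11: ψ = 144·P/γ = 144 × 115.7 / 62.4 = 267.00 ft.
Total head at OW-11: h = z + ψ = 19.91 + 267.00 = 286.91 ft.
Head difference: h(OW-5) − h(OW-11) = 267.25 − 286.91 = -19.66 ft.
Hydraulic gradient: i = |Δh| / L = 19.66 / 357.1 = 0.0551.

i ≈ 0.0551 ft/ft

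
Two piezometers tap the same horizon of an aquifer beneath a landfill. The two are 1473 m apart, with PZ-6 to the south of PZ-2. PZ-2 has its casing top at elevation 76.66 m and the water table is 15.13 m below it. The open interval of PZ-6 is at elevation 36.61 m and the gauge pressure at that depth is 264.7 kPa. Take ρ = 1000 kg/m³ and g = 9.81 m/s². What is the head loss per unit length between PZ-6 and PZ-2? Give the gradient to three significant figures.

Total head at PZ-2: h = 76.66 − 15.13 = 61.53 m.
Pressure head at PZ-6: ψ = P/(ρg) = 264.7×1000 / (1000 × 9.81) = 26.98 m.
Total head at PZ-6: h = z + ψ = 36.61 + 26.98 = 63.59 m.
Head difference: h(PZ-2) − h(PZ-6) = 61.53 − 63.59 = -2.06 m.
Hydraulic gradient: i = |Δh| / L = 2.06 / 1473 = 0.00140.

i ≈ 0.00140 m/m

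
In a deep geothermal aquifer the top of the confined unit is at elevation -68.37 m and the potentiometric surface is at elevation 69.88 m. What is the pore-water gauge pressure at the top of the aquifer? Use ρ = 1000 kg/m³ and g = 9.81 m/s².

Pressure head at the aquifer top: ψ = h − z = 69.88 − (-68.37) = 138.25 m.
P = ρgψ = 1000 × 9.81 × 138.25 = 1356232 Pa ≈ 1360 kPa.

P ≈ 1360 kPa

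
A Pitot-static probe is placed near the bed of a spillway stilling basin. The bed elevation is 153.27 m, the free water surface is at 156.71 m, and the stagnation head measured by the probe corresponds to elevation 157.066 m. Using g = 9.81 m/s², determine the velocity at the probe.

Near the bed, under hydrostatic conditions, the piezometric head (z + ψ) equals the free-surface elevation, 156.71 m.
Velocity head = total − piezometric = 157.066 − 156.71 = 0.356 m.
v = √(2g·h_v) = √(2 × 9.81 × 0.356) = 2.64 m/s.

v ≈ 2.64 m/s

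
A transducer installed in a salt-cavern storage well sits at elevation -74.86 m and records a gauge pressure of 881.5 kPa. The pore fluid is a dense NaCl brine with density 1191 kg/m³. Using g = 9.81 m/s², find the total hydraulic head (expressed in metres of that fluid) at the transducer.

h ≈ 0.59 m

ψ = P/(ρg) = 881.5×1000 / (1191 × 9.81) = 75.45 m.
h = z + ψ = -74.86 + 75.45 = 0.59 m.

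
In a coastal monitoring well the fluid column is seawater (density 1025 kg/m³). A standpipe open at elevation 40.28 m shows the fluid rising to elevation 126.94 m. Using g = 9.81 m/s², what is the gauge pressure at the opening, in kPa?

P ≈ 871 kPa

Pressure head ψ = h − z = 126.94 − 40.28 = 86.66 m.
P = ρgψ = 1025 × 9.81 × 86.66 = 871388 Pa ≈ 871 kPa.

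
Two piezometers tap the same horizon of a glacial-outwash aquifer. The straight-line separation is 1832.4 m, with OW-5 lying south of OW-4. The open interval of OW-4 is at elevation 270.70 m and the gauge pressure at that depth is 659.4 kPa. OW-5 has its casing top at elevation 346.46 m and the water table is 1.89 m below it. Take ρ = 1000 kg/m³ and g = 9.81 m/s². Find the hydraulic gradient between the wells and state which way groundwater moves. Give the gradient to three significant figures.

i ≈ 0.00363; groundwater flows toward the north

Pressure head at OW-4: ψ = P/(ρg) = 659.4×1000 / (1000 × 9.81) = 67.22 m.
Total head at OW-4: h = z + ψ = 270.70 + 67.22 = 337.92 m.
Total head at OW-5: h = 346.46 − 1.89 = 344.57 m.
Head difference: h(OW-4) − h(OW-5) = 337.92 − 344.57 = -6.65 m.
Hydraulic gradient: i = |Δh| / L = 6.65 / 1832.4 = 0.00363.
Flow is from higher to lower head: from OW-5 toward OW-4, i.e. toward the north.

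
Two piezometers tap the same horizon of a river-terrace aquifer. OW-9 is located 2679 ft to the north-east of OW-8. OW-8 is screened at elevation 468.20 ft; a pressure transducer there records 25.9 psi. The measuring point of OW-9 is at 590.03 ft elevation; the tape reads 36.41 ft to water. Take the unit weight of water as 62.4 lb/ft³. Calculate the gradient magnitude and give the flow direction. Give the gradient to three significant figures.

i ≈ 0.00957; groundwater flows toward the south-west

Pressure head at OW-8: ψ = 144·P/γ = 144 × 25.9 / 62.4 = 59.77 ft.
Total head at OW-8: h = z + ψ = 468.20 + 59.77 = 527.97 ft.
Total head at OW-9: h = 590.03 − 36.41 = 553.62 ft.
Head difference: h(OW-8) − h(OW-9) = 527.97 − 553.62 = -25.65 ft.
Hydraulic gradient: i = |Δh| / L = 25.65 / 2679 = 0.00957.
Flow is from higher to lower head: from OW-9 toward OW-8, i.e. toward the south-west.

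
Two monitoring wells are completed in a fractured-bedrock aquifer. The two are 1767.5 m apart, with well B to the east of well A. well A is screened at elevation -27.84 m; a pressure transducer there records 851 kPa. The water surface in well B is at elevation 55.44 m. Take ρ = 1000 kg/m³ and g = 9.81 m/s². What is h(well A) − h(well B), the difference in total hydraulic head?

Δh ≈ 3.47 m

Pressure head at well A: ψ = P/(ρg) = 851×1000 / (1000 × 9.81) = 86.75 m.
Total head at well A: h = z + ψ = -27.84 + 86.75 = 58.91 m.
Total head at well B: h = 55.44 m (water level in the piezometer is the total head).
Head difference: h(well A) − h(well B) = 58.91 − 55.44 = 3.47 m.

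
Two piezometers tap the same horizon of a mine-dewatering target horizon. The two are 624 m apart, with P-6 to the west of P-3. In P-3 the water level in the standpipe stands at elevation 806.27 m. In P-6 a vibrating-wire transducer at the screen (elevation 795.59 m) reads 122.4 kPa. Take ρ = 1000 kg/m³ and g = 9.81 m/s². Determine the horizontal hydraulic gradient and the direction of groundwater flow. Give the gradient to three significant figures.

Total head at P-3: h = 806.27 m (water level in the piezometer is the total head).
Pressure head at P-6: ψ = P/(ρg) = 122.4×1000 / (1000 × 9.81) = 12.48 m.
Total head at P-6: h = z + ψ = 795.59 + 12.48 = 808.07 m.
Head difference: h(P-3) − h(P-6) = 806.27 − 808.07 = -1.80 m.
Hydraulic gradient: i = |Δh| / L = 1.80 / 624 = 0.00288.
Flow is from higher to lower head: from P-6 toward P-3, i.e. toward the east.

i ≈ 0.00288; groundwater flows toward the east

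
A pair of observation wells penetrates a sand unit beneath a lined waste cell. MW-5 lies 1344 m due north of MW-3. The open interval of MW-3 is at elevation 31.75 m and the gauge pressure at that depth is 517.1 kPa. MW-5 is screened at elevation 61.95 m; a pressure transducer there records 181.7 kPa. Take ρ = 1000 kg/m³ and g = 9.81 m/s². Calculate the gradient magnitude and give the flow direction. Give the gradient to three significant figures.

Pressure head at MW-3: ψ = P/(ρg) = 517.1×1000 / (1000 × 9.81) = 52.71 m.
Total head at MW-3: h = z + ψ = 31.75 + 52.71 = 84.46 m.
Pressure head at MW-5: ψ = P/(ρg) = 181.7×1000 / (1000 × 9.81) = 18.52 m.
Total head at MW-5: h = z + ψ = 61.95 + 18.52 = 80.47 m.
Head difference: h(MW-3) − h(MW-5) = 84.46 − 80.47 = 3.99 m.
Hydraulic gradient: i = |Δh| / L = 3.99 / 1344 = 0.00297.
Flow is from higher to lower head: from MW-3 toward MW-5, i.e. toward the north.

i ≈ 0.00297; groundwater flows toward the north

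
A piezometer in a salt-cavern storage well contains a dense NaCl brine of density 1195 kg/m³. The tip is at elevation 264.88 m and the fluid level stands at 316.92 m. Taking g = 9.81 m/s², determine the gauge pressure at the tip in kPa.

Pressure head ψ = h − z = 316.92 − 264.88 = 52.04 m.
P = ρgψ = 1195 × 9.81 × 52.04 = 610062 Pa ≈ 610 kPa.

P ≈ 610 kPa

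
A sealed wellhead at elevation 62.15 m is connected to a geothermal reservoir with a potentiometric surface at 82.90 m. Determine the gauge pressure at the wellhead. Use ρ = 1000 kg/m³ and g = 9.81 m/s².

Head above the cap: Δh = 82.90 − 62.15 = 20.75 m.
P = ρgΔh = 1000 × 9.81 × 20.75 = 203558 Pa ≈ 204 kPa.

P ≈ 204 kPa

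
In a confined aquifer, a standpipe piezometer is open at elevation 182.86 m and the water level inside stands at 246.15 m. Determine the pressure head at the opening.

Total head h = 246.15 m (the water-surface elevation in the piezometer).
Pressure head ψ = h − z = 246.15 − 182.86 = 63.29 m.

ψ ≈ 63.29 m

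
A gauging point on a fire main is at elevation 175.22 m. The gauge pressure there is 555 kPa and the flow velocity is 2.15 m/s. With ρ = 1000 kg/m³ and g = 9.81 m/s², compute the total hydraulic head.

Pressure head ψ = P/(ρg) = 555×1000 / (1000 × 9.81) = 56.57 m.
Velocity head = v²/(2g) = 2.15² / (2 × 9.81) = 0.236 m.
h = z + ψ + v²/(2g) = 175.22 + 56.57 + 0.236 = 232.03 m.

h ≈ 232.03 m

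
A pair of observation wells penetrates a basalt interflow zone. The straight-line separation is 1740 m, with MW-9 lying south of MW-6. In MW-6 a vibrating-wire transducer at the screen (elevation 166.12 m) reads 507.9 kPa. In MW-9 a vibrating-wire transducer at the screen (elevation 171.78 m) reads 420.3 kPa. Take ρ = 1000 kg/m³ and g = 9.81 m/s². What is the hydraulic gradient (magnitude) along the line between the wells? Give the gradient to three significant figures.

i ≈ 0.00188

Pressure head at MW-6: ψ = P/(ρg) = 507.9×1000 / (1000 × 9.81) = 51.77 m.
Total head at MW-6: h = z + ψ = 166.12 + 51.77 = 217.89 m.
Pressure head at MW-9: ψ = P/(ρg) = 420.3×1000 / (1000 × 9.81) = 42.84 m.
Total head at MW-9: h = z + ψ = 171.78 + 42.84 = 214.62 m.
Head difference: h(MW-6) − h(MW-9) = 217.89 − 214.62 = 3.27 m.
Hydraulic gradient: i = |Δh| / L = 3.27 / 1740 = 0.00188.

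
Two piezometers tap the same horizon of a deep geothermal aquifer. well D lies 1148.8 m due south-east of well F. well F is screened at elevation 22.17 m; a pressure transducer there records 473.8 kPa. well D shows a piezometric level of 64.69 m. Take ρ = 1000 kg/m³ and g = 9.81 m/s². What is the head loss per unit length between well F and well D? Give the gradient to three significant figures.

Pressure head at well F: ψ = P/(ρg) = 473.8×1000 / (1000 × 9.81) = 48.30 m.
Total head at well F: h = z + ψ = 22.17 + 48.30 = 70.47 m.
Total head at well D: h = 64.69 m (water level in the piezometer is the total head).
Head difference: h(well F) − h(well D) = 70.47 − 64.69 = 5.78 m.
Hydraulic gradient: i = |Δh| / L = 5.78 / 1148.8 = 0.00503.

i ≈ 0.00503 m/m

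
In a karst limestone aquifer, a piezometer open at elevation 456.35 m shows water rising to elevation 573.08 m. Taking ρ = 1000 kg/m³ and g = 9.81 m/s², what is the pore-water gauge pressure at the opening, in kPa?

P ≈ 1150 kPa

Pressure head ψ = h − z = 573.08 − 456.35 = 116.73 m.
P = ρgψ = 1000 × 9.81 × 116.73 = 1145121 Pa ≈ 1150 kPa.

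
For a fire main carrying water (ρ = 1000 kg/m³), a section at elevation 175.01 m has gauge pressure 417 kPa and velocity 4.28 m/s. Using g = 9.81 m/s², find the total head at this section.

Pressure head ψ = P/(ρg) = 417×1000 / (1000 × 9.81) = 42.51 m.
Velocity head = v²/(2g) = 4.28² / (2 × 9.81) = 0.934 m.
h = z + ψ + v²/(2g) = 175.01 + 42.51 + 0.934 = 218.45 m.

h ≈ 218.45 m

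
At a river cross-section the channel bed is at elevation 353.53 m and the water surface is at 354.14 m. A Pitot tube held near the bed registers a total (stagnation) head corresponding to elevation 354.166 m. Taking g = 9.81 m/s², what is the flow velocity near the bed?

v ≈ 0.714 m/s

Near the bed, under hydrostatic conditions, the piezometric head (z + ψ) equals the free-surface elevation, 354.14 m.
Velocity head = total − piezometric = 354.166 − 354.14 = 0.026 m.
v = √(2g·h_v) = √(2 × 9.81 × 0.026) = 0.714 m/s.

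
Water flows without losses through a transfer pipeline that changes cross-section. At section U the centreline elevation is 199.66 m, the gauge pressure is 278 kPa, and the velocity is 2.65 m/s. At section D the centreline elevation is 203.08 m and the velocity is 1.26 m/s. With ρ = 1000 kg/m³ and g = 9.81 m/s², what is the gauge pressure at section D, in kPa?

P₂ ≈ 247 kPa

Pressure head at U: ψ₁ = P₁/(ρg) = 278×1000 / (1000 × 9.81) = 28.34 m.
Velocity heads: v₁²/2g = 2.65²/19.62 = 0.358 m; v₂²/2g = 1.26²/19.62 = 0.081 m.
Total head H = z₁ + ψ₁ + v₁²/2g = 199.66 + 28.34 + 0.358 = 228.36 m.
ψ₂ = H − z₂ − v₂²/2g = 228.36 − 203.08 − 0.081 = 25.20 m.
P₂ = ρgψ₂ = 1000 × 9.81 × 25.20 ≈ 247 kPa.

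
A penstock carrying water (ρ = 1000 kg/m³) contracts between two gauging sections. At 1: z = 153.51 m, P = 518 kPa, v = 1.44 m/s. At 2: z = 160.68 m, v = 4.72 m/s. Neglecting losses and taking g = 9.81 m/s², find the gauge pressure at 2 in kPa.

P₂ ≈ 438 kPa

Pressure head at 1: ψ₁ = P₁/(ρg) = 518×1000 / (1000 × 9.81) = 52.80 m.
Velocity heads: v₁²/2g = 1.44²/19.62 = 0.106 m; v₂²/2g = 4.72²/19.62 = 1.135 m.
Total head H = z₁ + ψ₁ + v₁²/2g = 153.51 + 52.80 + 0.106 = 206.42 m.
ψ₂ = H − z₂ − v₂²/2g = 206.42 − 160.68 − 1.135 = 44.60 m.
P₂ = ρgψ₂ = 1000 × 9.81 × 44.60 ≈ 438 kPa.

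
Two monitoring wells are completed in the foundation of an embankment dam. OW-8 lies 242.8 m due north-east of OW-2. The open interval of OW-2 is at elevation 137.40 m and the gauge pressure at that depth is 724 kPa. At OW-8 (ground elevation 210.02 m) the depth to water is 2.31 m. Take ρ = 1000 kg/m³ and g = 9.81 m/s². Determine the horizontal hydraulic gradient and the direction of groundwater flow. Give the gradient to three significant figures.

i ≈ 0.0144; groundwater flows toward the north-east

Pressure head at OW-2: ψ = P/(ρg) = 724×1000 / (1000 × 9.81) = 73.80 m.
Total head at OW-2: h = z + ψ = 137.40 + 73.80 = 211.20 m.
Total head at OW-8: h = 210.02 − 2.31 = 207.71 m.
Head difference: h(OW-2) − h(OW-8) = 211.20 − 207.71 = 3.49 m.
Hydraulic gradient: i = |Δh| / L = 3.49 / 242.8 = 0.0144.
Flow is from higher to lower head: from OW-2 toward OW-8, i.e. toward the north-east.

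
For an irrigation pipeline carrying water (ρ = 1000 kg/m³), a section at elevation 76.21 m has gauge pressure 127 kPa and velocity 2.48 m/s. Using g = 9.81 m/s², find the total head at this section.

h ≈ 89.47 m

Pressure head ψ = P/(ρg) = 127×1000 / (1000 × 9.81) = 12.95 m.
Velocity head = v²/(2g) = 2.48² / (2 × 9.81) = 0.313 m.
h = z + ψ + v²/(2g) = 76.21 + 12.95 + 0.313 = 89.47 m.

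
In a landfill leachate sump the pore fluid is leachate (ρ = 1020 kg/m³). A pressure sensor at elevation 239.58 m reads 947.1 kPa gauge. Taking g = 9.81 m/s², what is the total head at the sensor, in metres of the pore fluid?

h ≈ 334.23 m

ψ = P/(ρg) = 947.1×1000 / (1020 × 9.81) = 94.65 m.
h = z + ψ = 239.58 + 94.65 = 334.23 m.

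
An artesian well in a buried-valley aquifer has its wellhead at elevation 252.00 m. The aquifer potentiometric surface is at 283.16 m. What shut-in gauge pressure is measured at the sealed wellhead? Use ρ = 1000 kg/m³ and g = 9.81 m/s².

P ≈ 306 kPa

Head above the cap: Δh = 283.16 − 252.00 = 31.16 m.
P = ρgΔh = 1000 × 9.81 × 31.16 = 305680 Pa ≈ 306 kPa.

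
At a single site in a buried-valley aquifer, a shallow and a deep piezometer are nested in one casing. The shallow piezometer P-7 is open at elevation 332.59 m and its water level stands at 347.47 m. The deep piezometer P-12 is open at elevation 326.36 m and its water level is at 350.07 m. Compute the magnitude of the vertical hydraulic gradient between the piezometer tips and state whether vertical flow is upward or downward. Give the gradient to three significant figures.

Total head at P-7: h = 347.47 m (water level in the standpipe).
Total head at P-12: h = 350.07 m.
Δh = h(P-7) − h(P-12) = 347.47 − 350.07 = -2.60 m.
Vertical separation Δz = 332.59 − 326.36 = 6.23 m.
|i_v| = |Δh| / Δz = 2.60 / 6.23 = 0.417.
Head is higher in the deep piezometer, so vertical flow is upward (discharge condition).

|i_v| ≈ 0.417; vertical flow is upward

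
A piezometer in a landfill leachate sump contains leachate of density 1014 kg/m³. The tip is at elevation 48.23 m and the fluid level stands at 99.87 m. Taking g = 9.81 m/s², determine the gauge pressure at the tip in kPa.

P ≈ 514 kPa

Pressure head ψ = h − z = 99.87 − 48.23 = 51.64 m.
P = ρgψ = 1014 × 9.81 × 51.64 = 513681 Pa ≈ 514 kPa.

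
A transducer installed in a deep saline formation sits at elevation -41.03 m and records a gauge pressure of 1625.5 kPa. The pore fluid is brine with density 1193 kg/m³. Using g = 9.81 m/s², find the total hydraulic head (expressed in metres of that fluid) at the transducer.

h ≈ 97.86 m

ψ = P/(ρg) = 1625.5×1000 / (1193 × 9.81) = 138.89 m.
h = z + ψ = -41.03 + 138.89 = 97.86 m.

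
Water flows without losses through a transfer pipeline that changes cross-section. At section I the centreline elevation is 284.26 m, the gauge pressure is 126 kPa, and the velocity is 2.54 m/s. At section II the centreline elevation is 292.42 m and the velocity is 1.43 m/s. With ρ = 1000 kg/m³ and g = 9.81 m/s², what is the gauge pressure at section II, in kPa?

P₂ ≈ 48.2 kPa

Pressure head at I: ψ₁ = P₁/(ρg) = 126×1000 / (1000 × 9.81) = 12.84 m.
Velocity heads: v₁²/2g = 2.54²/19.62 = 0.329 m; v₂²/2g = 1.43²/19.62 = 0.104 m.
Total head H = z₁ + ψ₁ + v₁²/2g = 284.26 + 12.84 + 0.329 = 297.43 m.
ψ₂ = H − z₂ − v₂²/2g = 297.43 − 292.42 − 0.104 = 4.91 m.
P₂ = ρgψ₂ = 1000 × 9.81 × 4.91 ≈ 48.2 kPa.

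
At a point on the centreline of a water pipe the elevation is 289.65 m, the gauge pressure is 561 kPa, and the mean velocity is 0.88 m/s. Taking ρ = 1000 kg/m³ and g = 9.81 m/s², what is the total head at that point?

h ≈ 346.88 m

Pressure head ψ = P/(ρg) = 561×1000 / (1000 × 9.81) = 57.19 m.
Velocity head = v²/(2g) = 0.88² / (2 × 9.81) = 0.039 m.
h = z + ψ + v²/(2g) = 289.65 + 57.19 + 0.039 = 346.88 m.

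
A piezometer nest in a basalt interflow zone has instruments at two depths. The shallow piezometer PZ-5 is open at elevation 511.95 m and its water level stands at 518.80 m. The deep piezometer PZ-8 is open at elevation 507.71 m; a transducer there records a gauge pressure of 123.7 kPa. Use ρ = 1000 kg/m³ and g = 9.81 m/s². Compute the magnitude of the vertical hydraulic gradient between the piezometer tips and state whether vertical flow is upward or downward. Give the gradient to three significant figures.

Total head at PZ-5: h = 518.80 m (water level in the standpipe).
Pressure head at PZ-8: ψ = P/(ρg) = 123.7×1000 / (1000 × 9.81) = 12.61 m.
Total head at PZ-8: h = z + ψ = 507.71 + 12.61 = 520.32 m.
Δh = h(PZ-5) − h(PZ-8) = 518.80 − 520.32 = -1.52 m.
Vertical separation Δz = 511.95 − 507.71 = 4.24 m.
|i_v| = |Δh| / Δz = 1.52 / 4.24 = 0.358.
Head is higher in the deep piezometer, so vertical flow is upward (discharge condition).

|i_v| ≈ 0.358; vertical flow is upward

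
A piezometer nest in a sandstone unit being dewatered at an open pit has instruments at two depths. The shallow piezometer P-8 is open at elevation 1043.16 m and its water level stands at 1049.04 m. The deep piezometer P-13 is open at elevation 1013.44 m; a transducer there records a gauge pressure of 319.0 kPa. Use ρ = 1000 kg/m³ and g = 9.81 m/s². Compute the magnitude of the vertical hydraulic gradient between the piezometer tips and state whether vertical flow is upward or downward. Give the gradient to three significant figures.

|i_v| ≈ 0.104; vertical flow is downward

Total head at P-8: h = 1049.04 m (water level in the standpipe).
Pressure head at P-13: ψ = P/(ρg) = 319.0×1000 / (1000 × 9.81) = 32.52 m.
Total head at P-13: h = z + ψ = 1013.44 + 32.52 = 1045.96 m.
Δh = h(P-8) − h(P-13) = 1049.04 − 1045.96 = 3.08 m.
Vertical separation Δz = 1043.16 − 1013.44 = 29.72 m.
|i_v| = |Δh| / Δz = 3.08 / 29.72 = 0.104.
Head is higher in the shallow piezometer, so vertical flow is downward (recharge condition).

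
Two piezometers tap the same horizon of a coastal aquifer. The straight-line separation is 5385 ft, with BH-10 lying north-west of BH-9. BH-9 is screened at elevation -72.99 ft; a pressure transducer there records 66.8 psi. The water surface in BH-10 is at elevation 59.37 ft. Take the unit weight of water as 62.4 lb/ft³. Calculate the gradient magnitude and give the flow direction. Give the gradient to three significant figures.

i ≈ 0.00405; groundwater flows toward the north-west

Pressure head at BH-9: ψ = 144·P/γ = 144 × 66.8 / 62.4 = 154.15 ft.
Total head at BH-9: h = z + ψ = -72.99 + 154.15 = 81.16 ft.
Total head at BH-10: h = 59.37 ft (water level in the piezometer is the total head).
Head difference: h(BH-9) − h(BH-10) = 81.16 − 59.37 = 21.79 ft.
Hydraulic gradient: i = |Δh| / L = 21.79 / 5385 = 0.00405.
Flow is from higher to lower head: from BH-9 toward BH-10, i.e. toward the north-west.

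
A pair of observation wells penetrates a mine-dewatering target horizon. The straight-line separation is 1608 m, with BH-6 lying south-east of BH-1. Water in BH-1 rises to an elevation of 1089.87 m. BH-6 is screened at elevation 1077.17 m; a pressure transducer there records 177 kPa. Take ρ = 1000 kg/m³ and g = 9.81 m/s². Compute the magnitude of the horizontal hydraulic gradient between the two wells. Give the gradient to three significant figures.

Total head at BH-1: h = 1089.87 m (water level in the piezometer is the total head).
Pressure head at BH-6: ψ = P/(ρg) = 177×1000 / (1000 × 9.81) = 18.04 m.
Total head at BH-6: h = z + ψ = 1077.17 + 18.04 = 1095.21 m.
Head difference: h(BH-1) − h(BH-6) = 1089.87 − 1095.21 = -5.34 m.
Hydraulic gradient: i = |Δh| / L = 5.34 / 1608 = 0.00332.

i ≈ 0.00332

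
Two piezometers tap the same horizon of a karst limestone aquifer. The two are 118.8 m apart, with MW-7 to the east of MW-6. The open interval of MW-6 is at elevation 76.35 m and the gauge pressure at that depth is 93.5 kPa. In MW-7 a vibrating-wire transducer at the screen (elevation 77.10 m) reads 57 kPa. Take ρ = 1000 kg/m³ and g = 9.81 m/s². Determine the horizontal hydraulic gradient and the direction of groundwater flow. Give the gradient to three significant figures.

i ≈ 0.0250; groundwater flows toward the east

Pressure head at MW-6: ψ = P/(ρg) = 93.5×1000 / (1000 × 9.81) = 9.53 m.
Total head at MW-6: h = z + ψ = 76.35 + 9.53 = 85.88 m.
Pressure head at MW-7: ψ = P/(ρg) = 57×1000 / (1000 × 9.81) = 5.81 m.
Total head at MW-7: h = z + ψ = 77.10 + 5.81 = 82.91 m.
Head difference: h(MW-6) − h(MW-7) = 85.88 − 82.91 = 2.97 m.
Hydraulic gradient: i = |Δh| / L = 2.97 / 118.8 = 0.0250.
Flow is from higher to lower head: from MW-6 toward MW-7, i.e. toward the east.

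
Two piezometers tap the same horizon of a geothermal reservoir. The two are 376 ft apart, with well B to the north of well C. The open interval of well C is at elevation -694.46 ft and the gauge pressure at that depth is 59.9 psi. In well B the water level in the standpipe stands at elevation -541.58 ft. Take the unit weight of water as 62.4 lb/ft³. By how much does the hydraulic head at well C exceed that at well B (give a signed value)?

Pressure head at well C: ψ = 144·P/γ = 144 × 59.9 / 62.4 = 138.23 ft.
Total head at well C: h = z + ψ = -694.46 + 138.23 = -556.23 ft.
Total head at well B: h = -541.58 ft (water level in the piezometer is the total head).
Head difference: h(well C) − h(well B) = -556.23 − (-541.58) = -14.65 ft.

Δh ≈ -14.65 ft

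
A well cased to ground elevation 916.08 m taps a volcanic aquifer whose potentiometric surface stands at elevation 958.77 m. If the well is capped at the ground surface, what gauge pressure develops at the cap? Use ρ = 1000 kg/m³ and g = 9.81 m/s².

P ≈ 419 kPa

Head above the cap: Δh = 958.77 − 916.08 = 42.69 m.
P = ρgΔh = 1000 × 9.81 × 42.69 = 418789 Pa ≈ 419 kPa.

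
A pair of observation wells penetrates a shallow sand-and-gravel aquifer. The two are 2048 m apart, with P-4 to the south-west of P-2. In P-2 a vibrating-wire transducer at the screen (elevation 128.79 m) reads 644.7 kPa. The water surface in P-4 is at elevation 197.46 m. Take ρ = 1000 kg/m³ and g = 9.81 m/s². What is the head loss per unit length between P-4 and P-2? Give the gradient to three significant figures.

Pressure head at P-2: ψ = P/(ρg) = 644.7×1000 / (1000 × 9.81) = 65.72 m.
Total head at P-2: h = z + ψ = 128.79 + 65.72 = 194.51 m.
Total head at P-4: h = 197.46 m (water level in the piezometer is the total head).
Head difference: h(P-2) − h(P-4) = 194.51 − 197.46 = -2.95 m.
Hydraulic gradient: i = |Δh| / L = 2.95 / 2048 = 0.00144.

i ≈ 0.00144 m/m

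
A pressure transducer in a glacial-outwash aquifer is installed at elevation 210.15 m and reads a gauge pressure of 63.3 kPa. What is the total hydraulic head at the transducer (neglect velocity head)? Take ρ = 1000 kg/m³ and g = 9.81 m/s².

h ≈ 216.60 m

ψ = P/(ρg) = 63.3×1000 / (1000 × 9.81) = 6.45 m.
h = z + ψ = 210.15 + 6.45 = 216.60 m.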